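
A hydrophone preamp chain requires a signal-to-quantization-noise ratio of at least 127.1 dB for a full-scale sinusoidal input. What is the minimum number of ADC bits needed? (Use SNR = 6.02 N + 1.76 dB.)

Required N = ⌈(127.1 − 1.76)/6.02⌉ = ⌈20.821⌉ = 21.

21 bits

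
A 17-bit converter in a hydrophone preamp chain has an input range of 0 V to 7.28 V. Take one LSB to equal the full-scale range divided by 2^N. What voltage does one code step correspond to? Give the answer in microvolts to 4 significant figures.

Span = 7.28 V.
2^17 = 131072 levels.
LSB = 7.28 V / 2^17 = 55.54 µV.

55.54 µV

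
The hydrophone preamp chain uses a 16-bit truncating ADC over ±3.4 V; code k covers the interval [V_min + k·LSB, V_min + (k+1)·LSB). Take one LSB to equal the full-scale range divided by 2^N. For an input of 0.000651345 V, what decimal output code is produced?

32774

Full-scale range = 3.4 V − (-3.4 V) = 6.8 V. LSB = 6.8 V / 2^16 ≈ 103.8 µV.
(V_in − V_min) × 2^16/range = (0.000651345 − (-3.4)) × 65536/6.8 = 32774.277.
Floor → code = 32774.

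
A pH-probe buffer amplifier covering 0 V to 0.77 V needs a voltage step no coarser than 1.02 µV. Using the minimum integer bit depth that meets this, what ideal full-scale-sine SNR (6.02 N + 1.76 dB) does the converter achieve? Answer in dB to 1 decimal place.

Range is 0.77 V.
Levels needed ≥ 0.77/1.02 µV = 754900. 2^20 = 1048576 suffices, so N_min = 20.
SNR = 6.02 × 20 + 1.76 = 122.16 dB.

122.2 dB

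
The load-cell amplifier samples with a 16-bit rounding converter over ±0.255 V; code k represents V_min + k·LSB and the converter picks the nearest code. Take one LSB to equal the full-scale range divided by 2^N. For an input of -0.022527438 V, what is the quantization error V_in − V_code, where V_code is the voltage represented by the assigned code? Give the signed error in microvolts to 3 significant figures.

The full-scale span is 0.255 − (-0.255) = 0.51 V. LSB = 0.51 V / 2^16 ≈ 7.782 µV.
(V_in − V_min)/LSB = (-0.022527438 − (-0.255)) × 65536/0.51 = 29873.1800 → nearest code k = 29873.
V_code = V_min + k × range/2^16 = -0.255 + 29873 × 0.51/65536 = -0.022528839111 V.
Error = V_in − V_code = -0.022527438 − (-0.022528839111) = +1.40 µV.

+1.40 µV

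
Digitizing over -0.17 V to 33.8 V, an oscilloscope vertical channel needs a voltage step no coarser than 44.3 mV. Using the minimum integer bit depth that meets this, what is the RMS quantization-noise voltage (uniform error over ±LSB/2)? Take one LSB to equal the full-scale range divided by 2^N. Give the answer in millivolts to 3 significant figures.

Full-scale range = 33.8 V − (-0.17 V) = 33.97 V.
33.97 V / 44.3 mV = 766.8. Since 2^9 = 512 and 2^10 = 1024, N = 10.
One LSB is 33.97 V / 1024 = 33.174 mV.
V_rms = LSB/√12 = 9.58 mV.

9.58 mV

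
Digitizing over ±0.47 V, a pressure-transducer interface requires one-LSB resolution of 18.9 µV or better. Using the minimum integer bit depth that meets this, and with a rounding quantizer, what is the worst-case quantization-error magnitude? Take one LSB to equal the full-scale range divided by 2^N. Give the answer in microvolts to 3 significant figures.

7.17 µV

Range = 0.47 − (-0.47) = 0.94 V.
Required number of levels: 0.94/18.9 µV = 49735; smallest N with 2^N ≥ that is 16.
One LSB is 0.94 V / 65536 = 14.343 µV.
|e|_max = LSB/2 = 7.17 µV.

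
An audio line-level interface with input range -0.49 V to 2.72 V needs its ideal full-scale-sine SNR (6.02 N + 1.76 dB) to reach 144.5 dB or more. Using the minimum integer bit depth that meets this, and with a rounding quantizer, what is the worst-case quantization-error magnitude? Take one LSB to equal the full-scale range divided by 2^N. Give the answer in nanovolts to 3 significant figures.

95.7 nV

Range = 2.72 − (-0.49) = 3.21 V.
Solving 6.02 N ≥ 144.5 − 1.76: N ≥ 23.711. Round up → N = 24.
One LSB is 3.21 V / 16777216 = 191.33 nV.
Half an LSB is 95.7 nV.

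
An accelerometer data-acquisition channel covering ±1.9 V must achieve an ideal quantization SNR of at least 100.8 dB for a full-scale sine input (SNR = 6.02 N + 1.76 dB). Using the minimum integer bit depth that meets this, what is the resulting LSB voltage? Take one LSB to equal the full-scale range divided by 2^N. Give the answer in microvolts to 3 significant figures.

Full-scale range = 1.9 V − (-1.9 V) = 3.8 V.
6.02 N + 1.76 ≥ 100.8 gives N ≥ 16.452, so the minimum integer is 17.
LSB = 3.8 V ÷ 2^17 = 3.8/131072 V = 29.0 µV.

29.0 µV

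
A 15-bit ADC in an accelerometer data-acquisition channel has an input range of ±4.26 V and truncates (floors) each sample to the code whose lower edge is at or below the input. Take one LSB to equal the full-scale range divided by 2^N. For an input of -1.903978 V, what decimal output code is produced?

9061

Span: 4.26 V − (-4.26 V) = 8.52 V. LSB = 8.52 V / 2^15 ≈ 260.0 µV.
(V_in − V_min) × 2^15/range = (-1.903978 − (-4.26)) × 32768/8.52 = 9061.283.
Floor → code = 9061.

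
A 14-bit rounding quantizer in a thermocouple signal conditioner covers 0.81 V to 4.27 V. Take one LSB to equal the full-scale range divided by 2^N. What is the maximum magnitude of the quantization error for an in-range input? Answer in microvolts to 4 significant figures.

105.6 µV

Span: 4.27 V − (0.81 V) = 3.46 V.
LSB = 3.46 V ÷ 2^14 = 3.46/16384 V = 211.182 µV.
A rounding quantizer has |error| ≤ LSB/2 = 105.6 µV.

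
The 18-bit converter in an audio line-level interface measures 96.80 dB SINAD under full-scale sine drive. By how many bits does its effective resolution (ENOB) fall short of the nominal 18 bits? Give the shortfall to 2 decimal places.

Effective bits = (96.80 − 1.76)/6.02 = 15.7874.
Lost resolution: 18 − 15.7874 = 2.2126 bits.

2.21 bits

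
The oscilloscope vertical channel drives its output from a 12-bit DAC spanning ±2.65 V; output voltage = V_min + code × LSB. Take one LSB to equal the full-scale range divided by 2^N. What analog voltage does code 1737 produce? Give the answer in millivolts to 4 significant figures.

-402.4 mV

The full-scale span is 2.65 − (-2.65) = 5.3 V. LSB = 5.3 V / 2^12.
V_out = -2.65 + 1737 × (5.3/4096) V
      = -2.65 + 2.24758 = -0.402417 V.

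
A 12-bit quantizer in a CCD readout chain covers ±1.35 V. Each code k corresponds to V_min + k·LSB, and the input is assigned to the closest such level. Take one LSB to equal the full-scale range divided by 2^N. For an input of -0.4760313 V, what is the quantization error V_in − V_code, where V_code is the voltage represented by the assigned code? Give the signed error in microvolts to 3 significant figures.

−104 µV

Full-scale range = 1.35 V − (-1.35 V) = 2.7 V. LSB = 2.7 V / 2^12 ≈ 0.6592 mV.
(-0.4760313 − (-1.35)) / LSB = 0.8739687 × 4096/2.7 = 1325.8429. Nearest integer: k = 1326.
V_code = -1.35 + (1326/4096) × 2.7 = -0.4759277344 V.
Error = V_in − V_code = -0.4760313 − (-0.4759277344) = −104 µV.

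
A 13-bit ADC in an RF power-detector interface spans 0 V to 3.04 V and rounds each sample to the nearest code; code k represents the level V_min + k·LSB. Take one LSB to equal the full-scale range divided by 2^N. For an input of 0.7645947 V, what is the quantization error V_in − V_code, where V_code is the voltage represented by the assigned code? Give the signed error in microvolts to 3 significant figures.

+142 µV

Full-scale range = 3.04 V. LSB = 3.04 V / 2^13 ≈ 371.1 µV.
Position in LSBs: (0.7645947 − (0)) × 8192/3.04 = 2060.3815; rounding gives k = 2060.
V_code = V_min + k × range/2^13 = 0 + 2060 × 3.04/8192 = 0.7644531250 V.
Error = V_in − V_code = 0.7645947 − (0.7644531250) = +142 µV.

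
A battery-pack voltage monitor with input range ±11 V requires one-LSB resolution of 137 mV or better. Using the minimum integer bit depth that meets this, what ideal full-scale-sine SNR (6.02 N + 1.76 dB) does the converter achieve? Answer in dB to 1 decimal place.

49.9 dB

The full-scale span is 11 − (-11) = 22 V.
Required number of levels: 22/137 mV = 160.58; smallest N with 2^N ≥ that is 8.
6.02(8) + 1.76 = 49.92 dB.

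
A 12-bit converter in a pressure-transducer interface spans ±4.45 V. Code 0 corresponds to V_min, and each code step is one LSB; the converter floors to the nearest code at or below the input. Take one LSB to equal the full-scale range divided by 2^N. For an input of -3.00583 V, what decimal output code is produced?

664

Span: 4.45 V − (-4.45 V) = 8.9 V. LSB = 8.9 V / 2^12 ≈ 2.173 mV.
V_in − V_min = -3.00583 − (-4.45) = 1.44417 V.
Divide by LSB: 1.44417 × 4096/8.9 = 664.6427.
Truncating gives code 664.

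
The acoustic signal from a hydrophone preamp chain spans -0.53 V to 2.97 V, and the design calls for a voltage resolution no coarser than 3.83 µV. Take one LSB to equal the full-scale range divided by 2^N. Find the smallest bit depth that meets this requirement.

Full-scale range = 2.97 V − (-0.53 V) = 3.5 V.
Need 2^N ≥ 3.5 V / 3.83 µV = 913800 → N_min = 20.

20 bits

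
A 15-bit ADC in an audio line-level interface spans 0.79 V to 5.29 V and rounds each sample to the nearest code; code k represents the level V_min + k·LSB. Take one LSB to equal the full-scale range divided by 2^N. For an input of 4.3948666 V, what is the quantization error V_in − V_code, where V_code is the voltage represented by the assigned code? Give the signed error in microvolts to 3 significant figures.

−22.3 µV

Range = 5.29 − (0.79) = 4.5 V. LSB = 4.5 V / 2^15 ≈ 137.3 µV.
(V_in − V_min)/LSB = (4.3948666 − (0.79)) × 32768/4.5 = 26249.8375 → nearest code k = 26250.
Reconstructed level: 0.79 + 26250 × 4.5/32768 V = 4.3948889160 V.
e = 4.3948666 − (4.3948889160) = −22.3 µV.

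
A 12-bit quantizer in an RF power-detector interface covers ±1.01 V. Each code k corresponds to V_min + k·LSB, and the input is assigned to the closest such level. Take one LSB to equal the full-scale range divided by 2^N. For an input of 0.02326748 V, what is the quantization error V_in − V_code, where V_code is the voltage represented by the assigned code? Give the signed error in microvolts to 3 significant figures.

Range = 1.01 − (-1.01) = 2.02 V. LSB = 2.02 V / 2^12 ≈ 493.2 µV.
(V_in − V_min)/LSB = (0.02326748 − (-1.01)) × 4096/2.02 = 2095.1800 → nearest code k = 2095.
V_code = -1.01 + (2095/4096) × 2.02 = 0.02317871094 V.
e = 0.02326748 − (0.02317871094) = +88.8 µV.

+88.8 µV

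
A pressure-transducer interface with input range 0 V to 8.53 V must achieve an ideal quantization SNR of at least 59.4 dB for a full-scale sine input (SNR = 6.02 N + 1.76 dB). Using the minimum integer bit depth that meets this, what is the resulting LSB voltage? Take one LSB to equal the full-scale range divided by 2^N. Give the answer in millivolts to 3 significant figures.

Range is 8.53 V.
6.02 N + 1.76 ≥ 59.4 gives N ≥ 9.575, so the minimum integer is 10.
LSB = 8.53 V ÷ 2^10 = 8.53/1024 V = 8.33 mV.

8.33 mV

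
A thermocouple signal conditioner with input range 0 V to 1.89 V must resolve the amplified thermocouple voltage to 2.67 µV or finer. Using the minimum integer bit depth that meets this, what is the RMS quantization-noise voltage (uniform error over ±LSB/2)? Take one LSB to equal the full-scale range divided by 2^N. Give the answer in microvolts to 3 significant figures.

0.520 µV

Full-scale range = 1.89 V.
Required number of levels: 1.89/2.67 µV = 707870; smallest N with 2^N ≥ that is 20.
One LSB is 1.89 V / 1048576 = 1.8024 µV.
σ_q = LSB/√12 = 1.8024 µV/3.4641 = 0.520 µV.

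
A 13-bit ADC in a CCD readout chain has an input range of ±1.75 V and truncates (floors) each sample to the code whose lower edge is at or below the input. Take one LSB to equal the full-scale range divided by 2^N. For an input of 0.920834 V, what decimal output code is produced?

The full-scale span is 1.75 − (-1.75) = 3.5 V. LSB = 3.5 V / 2^13 ≈ 427.2 µV.
code = ⌊(V_in − V_min)/LSB⌋ = ⌊(V_in − V_min) × 2^13 / range⌋
     = ⌊(0.920834 − (-1.75)) × 8192 / 3.5⌋ = ⌊2.670834 × 8192/3.5⌋
     = ⌊6251.278⌋ = 6251.

6251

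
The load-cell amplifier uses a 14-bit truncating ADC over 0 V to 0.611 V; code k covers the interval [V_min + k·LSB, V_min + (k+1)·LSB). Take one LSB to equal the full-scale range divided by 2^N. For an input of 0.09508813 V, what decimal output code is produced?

2549

Range is 0.611 V. LSB = 0.611 V / 2^14 ≈ 37.29 µV.
V_in − V_min = 0.09508813 − (0) = 0.09508813 V.
Divide by LSB: 0.09508813 × 16384/0.611 = 2549.7937.
Truncating gives code 2549.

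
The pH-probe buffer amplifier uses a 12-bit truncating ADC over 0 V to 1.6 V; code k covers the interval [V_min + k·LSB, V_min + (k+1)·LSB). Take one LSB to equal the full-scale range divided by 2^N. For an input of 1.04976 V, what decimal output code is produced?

2687

Full-scale range = 1.6 V. LSB = 1.6 V / 2^12 ≈ 390.6 µV.
code = ⌊(V_in − V_min)/LSB⌋ = ⌊(V_in − V_min) × 2^12 / range⌋
     = ⌊(1.04976 − (0)) × 4096 / 1.6⌋ = ⌊1.04976 × 4096/1.6⌋
     = ⌊2687.386⌋ = 2687.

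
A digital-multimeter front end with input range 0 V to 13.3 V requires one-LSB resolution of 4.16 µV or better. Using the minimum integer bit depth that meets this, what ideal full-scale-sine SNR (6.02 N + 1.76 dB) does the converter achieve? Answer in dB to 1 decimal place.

134.2 dB

Range is 13.3 V.
Levels needed ≥ 13.3/4.16 µV = 3.197e6. 2^22 = 4194304 suffices, so N_min = 22.
Ideal SNR at N = 22: 6.02·22 + 1.76 = 134.2 dB.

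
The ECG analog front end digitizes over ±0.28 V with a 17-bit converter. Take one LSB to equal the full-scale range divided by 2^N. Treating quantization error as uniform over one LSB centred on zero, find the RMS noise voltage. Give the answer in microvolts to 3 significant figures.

1.23 µV

The full-scale span is 0.28 − (-0.28) = 0.56 V.
One LSB is 0.56 V / 131072 = 4.2725 µV.
σ_q = LSB/√12 = 4.2725 µV/3.4641 = 1.23 µV.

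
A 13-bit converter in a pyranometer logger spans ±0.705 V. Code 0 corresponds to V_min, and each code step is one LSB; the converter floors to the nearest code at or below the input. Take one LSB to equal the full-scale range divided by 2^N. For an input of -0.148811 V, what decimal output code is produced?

Span: 0.705 V − (-0.705 V) = 1.41 V. LSB = 1.41 V / 2^13 ≈ 172.1 µV.
code = ⌊(V_in − V_min)/LSB⌋ = ⌊(V_in − V_min) × 2^13 / range⌋
     = ⌊(-0.148811 − (-0.705)) × 8192 / 1.41⌋ = ⌊0.556189 × 8192/1.41⌋
     = ⌊3231.419⌋ = 3231.

3231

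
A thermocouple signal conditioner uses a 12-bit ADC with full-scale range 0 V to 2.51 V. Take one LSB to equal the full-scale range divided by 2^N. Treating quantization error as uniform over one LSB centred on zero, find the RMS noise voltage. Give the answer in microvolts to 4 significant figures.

176.9 µV

Span = 2.51 V.
One LSB is 2.51 V / 4096 = 0.612793 mV.
RMS of a uniform error over width LSB is LSB/√12 = 176.9 µV.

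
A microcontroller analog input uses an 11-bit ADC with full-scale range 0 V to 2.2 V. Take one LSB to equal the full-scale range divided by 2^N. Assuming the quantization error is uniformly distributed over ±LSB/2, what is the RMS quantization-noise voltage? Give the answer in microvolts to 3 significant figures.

310 µV

Span = 2.2 V.
LSB = 2.2 V ÷ 2^11 = 2.2/2048 V = 1.0742 mV.
V_rms = LSB/√12 = 1.0742 mV / √12 = 310 µV.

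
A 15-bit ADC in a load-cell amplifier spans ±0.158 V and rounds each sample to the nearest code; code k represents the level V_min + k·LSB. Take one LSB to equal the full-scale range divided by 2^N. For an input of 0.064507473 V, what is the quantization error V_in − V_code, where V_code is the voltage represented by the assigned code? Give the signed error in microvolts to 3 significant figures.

+1.74 µV

Span: 0.158 V − (-0.158 V) = 0.316 V. LSB = 0.316 V / 2^15 ≈ 9.644 µV.
(V_in − V_min)/LSB = (0.064507473 − (-0.158)) × 32768/0.316 = 23073.1800 → nearest code k = 23073.
Reconstructed level: -0.158 + 23073 × 0.316/32768 V = 0.064505737305 V.
Error = V_in − V_code = 0.064507473 − (0.064505737305) = +1.74 µV.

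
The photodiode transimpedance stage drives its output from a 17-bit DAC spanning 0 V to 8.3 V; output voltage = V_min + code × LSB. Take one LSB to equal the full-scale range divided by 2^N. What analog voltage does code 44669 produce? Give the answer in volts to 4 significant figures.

Span = 8.3 V. LSB = 8.3 V / 2^17.
Output = V_min + (44669/131072) × range = 0 + 0.340797 × 8.3 V
      = 0 V + 2.82862 V = 2.82862 V.

2.829 V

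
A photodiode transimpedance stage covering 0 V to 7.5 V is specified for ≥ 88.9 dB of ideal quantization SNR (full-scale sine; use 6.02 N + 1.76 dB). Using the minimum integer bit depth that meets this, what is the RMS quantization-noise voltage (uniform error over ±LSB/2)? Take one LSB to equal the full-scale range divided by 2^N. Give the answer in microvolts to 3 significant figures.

Range is 7.5 V.
Solving 6.02 N ≥ 88.9 − 1.76: N ≥ 14.475. Round up → N = 15.
One LSB is 7.5 V / 32768 = 228.88 µV.
σ_q = LSB/√12 = 228.88 µV/3.4641 = 66.1 µV.

66.1 µV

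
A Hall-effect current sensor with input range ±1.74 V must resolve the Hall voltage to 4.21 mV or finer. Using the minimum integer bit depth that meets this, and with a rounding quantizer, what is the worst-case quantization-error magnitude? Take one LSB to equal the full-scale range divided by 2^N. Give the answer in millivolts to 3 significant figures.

1.70 mV

The full-scale span is 1.74 − (-1.74) = 3.48 V.
Need 2^N ≥ 3.48 V / 4.21 mV = 826.6 → N_min = 10.
LSB = 3.48 V / 2^10 = 3.3984 mV.
Half an LSB is 1.70 mV.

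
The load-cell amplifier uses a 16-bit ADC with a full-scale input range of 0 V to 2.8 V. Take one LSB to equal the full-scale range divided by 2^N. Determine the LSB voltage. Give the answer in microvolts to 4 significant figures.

42.72 µV

Full-scale range = 2.8 V.
Number of codes = 2^16 = 65536.
One LSB is 2.8 V / 65536 = 42.72 µV.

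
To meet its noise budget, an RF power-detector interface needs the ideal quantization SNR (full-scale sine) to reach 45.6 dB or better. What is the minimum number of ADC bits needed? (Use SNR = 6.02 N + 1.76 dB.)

8 bits

Required N = ⌈(45.6 − 1.76)/6.02⌉ = ⌈7.282⌉ = 8.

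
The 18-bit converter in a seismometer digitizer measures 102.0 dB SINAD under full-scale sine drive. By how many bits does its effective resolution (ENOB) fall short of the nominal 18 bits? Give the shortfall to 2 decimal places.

1.35 bits

Effective bits = (102.0 − 1.76)/6.02 = 16.6512.
18 − 16.6512 = 1.35 bits below nominal.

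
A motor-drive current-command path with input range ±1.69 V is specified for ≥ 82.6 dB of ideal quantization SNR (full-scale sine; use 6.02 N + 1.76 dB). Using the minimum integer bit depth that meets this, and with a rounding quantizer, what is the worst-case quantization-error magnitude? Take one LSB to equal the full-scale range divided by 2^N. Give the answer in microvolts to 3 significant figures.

Full-scale range = 1.69 V − (-1.69 V) = 3.38 V.
6.02 N + 1.76 ≥ 82.6 gives N ≥ 13.429, so the minimum integer is 14.
LSB = 3.38 V / 2^14 = 206.30 µV.
Max error for round-to-nearest is LSB/2 = 103 µV.

103 µV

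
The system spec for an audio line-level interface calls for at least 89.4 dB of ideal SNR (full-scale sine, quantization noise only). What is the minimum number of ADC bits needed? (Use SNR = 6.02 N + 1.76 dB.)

15 bits

N ≥ (89.4 − 1.76)/6.02 = 14.558 → N_min = 15.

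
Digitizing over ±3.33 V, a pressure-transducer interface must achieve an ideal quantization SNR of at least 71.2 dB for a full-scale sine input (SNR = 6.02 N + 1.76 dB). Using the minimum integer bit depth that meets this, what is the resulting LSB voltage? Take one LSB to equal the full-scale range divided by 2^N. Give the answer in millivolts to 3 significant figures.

1.63 mV

Span: 3.33 V − (-3.33 V) = 6.66 V.
N ≥ (71.2 − 1.76)/6.02 = 11.535 → N_min = 12.
LSB = 6.66 V ÷ 2^12 = 6.66/4096 V = 1.63 mV.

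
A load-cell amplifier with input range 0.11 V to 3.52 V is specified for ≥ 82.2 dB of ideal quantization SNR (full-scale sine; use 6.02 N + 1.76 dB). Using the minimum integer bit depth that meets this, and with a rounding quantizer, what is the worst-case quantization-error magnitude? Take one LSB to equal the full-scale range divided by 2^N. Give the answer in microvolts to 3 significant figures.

104 µV

The full-scale span is 3.52 − (0.11) = 3.41 V.
Required N = ⌈(82.2 − 1.76)/6.02⌉ = ⌈13.362⌉ = 14.
LSB = 3.41 V ÷ 2^14 = 3.41/16384 V = 208.13 µV.
Half an LSB is 104 µV.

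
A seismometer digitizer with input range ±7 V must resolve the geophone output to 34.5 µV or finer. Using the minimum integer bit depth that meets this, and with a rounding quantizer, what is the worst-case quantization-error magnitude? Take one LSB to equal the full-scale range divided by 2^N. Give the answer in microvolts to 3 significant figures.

13.4 µV

Span: 7 V − (-7 V) = 14 V.
Need 2^N ≥ 14 V / 34.5 µV = 405800 → N_min = 19.
One LSB is 14 V / 524288 = 26.703 µV.
Max error for round-to-nearest is LSB/2 = 13.4 µV.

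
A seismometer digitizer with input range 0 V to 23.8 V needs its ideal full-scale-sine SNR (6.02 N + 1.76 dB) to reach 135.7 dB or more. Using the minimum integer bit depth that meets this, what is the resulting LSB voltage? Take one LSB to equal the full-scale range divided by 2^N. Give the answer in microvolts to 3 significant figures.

Span = 23.8 V.
N ≥ (135.7 − 1.76)/6.02 = 22.249 → N_min = 23.
One LSB is 23.8 V / 8388608 = 2.84 µV.

2.84 µV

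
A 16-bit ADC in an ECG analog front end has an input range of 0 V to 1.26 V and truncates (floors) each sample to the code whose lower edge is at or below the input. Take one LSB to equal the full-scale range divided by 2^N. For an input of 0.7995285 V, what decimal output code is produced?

41585

V_FS = 1.26 V. LSB = 1.26 V / 2^16 ≈ 19.23 µV.
code = ⌊(V_in − V_min)/LSB⌋ = ⌊(V_in − V_min) × 2^16 / range⌋
     = ⌊(0.7995285 − (0)) × 65536 / 1.26⌋ = ⌊0.7995285 × 65536/1.26⌋
     = ⌊41585.635⌋ = 41585.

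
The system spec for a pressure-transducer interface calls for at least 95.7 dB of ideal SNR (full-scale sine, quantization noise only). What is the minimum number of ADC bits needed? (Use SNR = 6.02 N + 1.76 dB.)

6.02 N + 1.76 ≥ 95.7 gives N ≥ 15.605, so the minimum integer is 16.

16 bits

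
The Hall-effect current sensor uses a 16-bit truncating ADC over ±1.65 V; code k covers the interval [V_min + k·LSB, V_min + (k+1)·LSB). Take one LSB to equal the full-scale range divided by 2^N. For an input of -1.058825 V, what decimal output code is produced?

The full-scale span is 1.65 − (-1.65) = 3.3 V. LSB = 3.3 V / 2^16 ≈ 50.35 µV.
code = ⌊(V_in − V_min)/LSB⌋ = ⌊(V_in − V_min) × 2^16 / range⌋
     = ⌊(-1.058825 − (-1.65)) × 65536 / 3.3⌋ = ⌊0.591175 × 65536/3.3⌋
     = ⌊11740.377⌋ = 11740.

11740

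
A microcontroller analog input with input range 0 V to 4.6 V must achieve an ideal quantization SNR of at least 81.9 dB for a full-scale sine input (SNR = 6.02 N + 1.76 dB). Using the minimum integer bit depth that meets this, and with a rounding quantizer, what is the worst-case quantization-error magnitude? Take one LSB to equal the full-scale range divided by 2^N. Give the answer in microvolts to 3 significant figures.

Full-scale range = 4.6 V.
Solving 6.02 N ≥ 81.9 − 1.76: N ≥ 13.312. Round up → N = 14.
LSB = 4.6 V / 2^14 = 280.76 µV.
Max error for round-to-nearest is LSB/2 = 140 µV.

140 µV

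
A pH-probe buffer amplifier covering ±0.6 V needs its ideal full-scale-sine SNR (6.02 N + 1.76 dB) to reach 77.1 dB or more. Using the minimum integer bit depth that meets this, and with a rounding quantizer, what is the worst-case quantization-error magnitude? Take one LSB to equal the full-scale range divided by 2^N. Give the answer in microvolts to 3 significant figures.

73.2 µV

Span: 0.6 V − (-0.6 V) = 1.2 V.
Required N = ⌈(77.1 − 1.76)/6.02⌉ = ⌈12.515⌉ = 13.
LSB = 1.2 V ÷ 2^13 = 1.2/8192 V = 146.48 µV.
Max error for round-to-nearest is LSB/2 = 73.2 µV.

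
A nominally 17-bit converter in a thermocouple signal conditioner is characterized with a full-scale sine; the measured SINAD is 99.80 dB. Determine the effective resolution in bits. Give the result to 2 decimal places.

16.29 bits

ENOB = (99.80 − 1.76)/6.02 = 16.2857 bits.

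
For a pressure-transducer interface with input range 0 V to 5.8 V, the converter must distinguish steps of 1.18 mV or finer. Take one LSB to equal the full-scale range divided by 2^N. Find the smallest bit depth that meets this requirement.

Full-scale range = 5.8 V.
Required number of levels: 5.8/1.18 mV = 4915.3; smallest N with 2^N ≥ that is 13.

13 bits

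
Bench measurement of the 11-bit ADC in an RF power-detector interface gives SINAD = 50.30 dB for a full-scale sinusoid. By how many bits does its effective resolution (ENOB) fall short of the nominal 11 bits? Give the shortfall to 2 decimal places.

ENOB = (SINAD − 1.76)/6.02 = (50.30 − 1.76)/6.02 = 8.0631 bits.
11 − 8.0631 = 2.94 bits below nominal.

2.94 bits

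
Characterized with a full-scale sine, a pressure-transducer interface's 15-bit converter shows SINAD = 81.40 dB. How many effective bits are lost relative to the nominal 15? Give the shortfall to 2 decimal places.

N_eff = (81.40 − 1.76)/6.02 = 13.2292 bits.
Lost resolution: 15 − 13.2292 = 1.7708 bits.

1.77 bits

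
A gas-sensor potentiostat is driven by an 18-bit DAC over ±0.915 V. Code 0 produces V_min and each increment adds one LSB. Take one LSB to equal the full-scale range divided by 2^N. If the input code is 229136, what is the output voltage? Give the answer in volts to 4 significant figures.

Range = 0.915 − (-0.915) = 1.83 V. LSB = 1.83 V / 2^18.
V_out = V_min + code × LSB = -0.915 V + 229136 × 1.83 V / 262144
      = -0.915 + 1.59957 = 0.684575 V.

0.6846 V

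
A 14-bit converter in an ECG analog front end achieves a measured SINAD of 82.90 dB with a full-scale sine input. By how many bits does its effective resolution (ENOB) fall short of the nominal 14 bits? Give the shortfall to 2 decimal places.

0.52 bits

ENOB = (SINAD − 1.76)/6.02 = (82.90 − 1.76)/6.02 = 13.4784 bits.
Shortfall = 14 − 13.4784 = 0.5216 bits.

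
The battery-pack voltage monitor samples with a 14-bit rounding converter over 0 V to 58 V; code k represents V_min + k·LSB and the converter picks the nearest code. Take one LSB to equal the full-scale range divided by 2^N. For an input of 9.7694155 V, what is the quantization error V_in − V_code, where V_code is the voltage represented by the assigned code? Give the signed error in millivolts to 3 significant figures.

−1.09 mV

V_FS = 58 V. LSB = 58 V / 2^14 ≈ 3.540 mV.
Position in LSBs: (9.7694155 − (0)) × 16384/58 = 2759.6914; rounding gives k = 2760.
Reconstructed level: 0 + 2760 × 58/16384 V = 9.7705078125 V.
e = 9.7694155 − (9.7705078125) = −1.09 mV.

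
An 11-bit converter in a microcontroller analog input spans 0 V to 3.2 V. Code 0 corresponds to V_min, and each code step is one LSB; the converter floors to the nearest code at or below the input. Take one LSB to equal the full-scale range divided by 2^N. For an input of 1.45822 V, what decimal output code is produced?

Full-scale range = 3.2 V. LSB = 3.2 V / 2^11 ≈ 1.562 mV.
(V_in − V_min) × 2^11/range = (1.45822 − (0)) × 2048/3.2 = 933.261.
Floor → code = 933.

933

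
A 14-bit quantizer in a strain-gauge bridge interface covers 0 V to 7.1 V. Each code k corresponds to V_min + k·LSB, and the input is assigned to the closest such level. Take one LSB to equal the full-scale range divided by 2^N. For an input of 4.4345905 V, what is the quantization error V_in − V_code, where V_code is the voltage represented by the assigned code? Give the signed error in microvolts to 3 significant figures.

Span = 7.1 V. LSB = 7.1 V / 2^14 ≈ 433.3 µV.
(V_in − V_min)/LSB = (4.4345905 − (0)) × 16384/7.1 = 10233.2860 → nearest code k = 10233.
V_code = 0 + (10233/16384) × 7.1 = 4.4344665527 V.
Error = V_in − V_code = 4.4345905 − (4.4344665527) = +124 µV.

+124 µV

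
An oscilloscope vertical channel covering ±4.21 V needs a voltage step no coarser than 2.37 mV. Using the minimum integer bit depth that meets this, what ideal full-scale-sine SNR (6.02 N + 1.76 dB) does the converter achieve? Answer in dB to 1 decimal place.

74.0 dB

Span: 4.21 V − (-4.21 V) = 8.42 V.
8.42 V / 2.37 mV = 3553. Since 2^11 = 2048 and 2^12 = 4096, N = 12.
SNR = 6.02 × 12 + 1.76 = 74.00 dB.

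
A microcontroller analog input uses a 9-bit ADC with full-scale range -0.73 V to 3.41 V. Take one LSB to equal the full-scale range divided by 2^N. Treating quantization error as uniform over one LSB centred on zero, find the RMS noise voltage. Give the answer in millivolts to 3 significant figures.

Range = 3.41 − (-0.73) = 4.14 V.
LSB = 4.14 V ÷ 2^9 = 4.14/512 V = 8.0859 mV.
For a uniform distribution on [−LSB/2, +LSB/2], V_rms = LSB/√12 = 8.0859 mV/3.4641 = 2.33 mV.

2.33 mV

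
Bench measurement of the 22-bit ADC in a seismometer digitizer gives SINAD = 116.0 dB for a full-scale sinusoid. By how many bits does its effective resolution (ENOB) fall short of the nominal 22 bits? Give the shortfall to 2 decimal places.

3.02 bits

Effective bits = (116.0 − 1.76)/6.02 = 18.9767.
22 − 18.9767 = 3.02 bits below nominal.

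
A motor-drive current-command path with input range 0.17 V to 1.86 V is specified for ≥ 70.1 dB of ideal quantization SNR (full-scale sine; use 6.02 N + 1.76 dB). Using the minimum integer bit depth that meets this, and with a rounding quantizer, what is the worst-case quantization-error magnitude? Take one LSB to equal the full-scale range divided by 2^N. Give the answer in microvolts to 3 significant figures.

Full-scale range = 1.86 V − (0.17 V) = 1.69 V.
6.02 N + 1.76 ≥ 70.1 gives N ≥ 11.352, so the minimum integer is 12.
Step size = 1.69/4096 V = 412.60 µV.
Max error for round-to-nearest is LSB/2 = 206 µV.

206 µV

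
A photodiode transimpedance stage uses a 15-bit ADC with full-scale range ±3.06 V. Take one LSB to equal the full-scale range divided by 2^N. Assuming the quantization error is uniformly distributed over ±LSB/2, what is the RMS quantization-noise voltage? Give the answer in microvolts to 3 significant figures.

Span: 3.06 V − (-3.06 V) = 6.12 V.
LSB = 6.12 V ÷ 2^15 = 6.12/32768 V = 186.77 µV.
For a uniform distribution on [−LSB/2, +LSB/2], V_rms = LSB/√12 = 186.77 µV/3.4641 = 53.9 µV.

53.9 µV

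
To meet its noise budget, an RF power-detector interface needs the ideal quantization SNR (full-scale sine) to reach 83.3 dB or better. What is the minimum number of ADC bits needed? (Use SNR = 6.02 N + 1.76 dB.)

Required N = ⌈(83.3 − 1.76)/6.02⌉ = ⌈13.545⌉ = 14.

14 bits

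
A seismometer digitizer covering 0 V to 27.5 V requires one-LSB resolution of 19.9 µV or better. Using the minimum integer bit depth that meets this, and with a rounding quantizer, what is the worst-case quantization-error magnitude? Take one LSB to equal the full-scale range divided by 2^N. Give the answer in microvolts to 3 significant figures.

Full-scale range = 27.5 V.
Required number of levels: 27.5/19.9 µV = 1.3819e6; smallest N with 2^N ≥ that is 21.
LSB = 27.5 V / 2^21 = 13.113 µV.
Max error for round-to-nearest is LSB/2 = 6.56 µV.

6.56 µV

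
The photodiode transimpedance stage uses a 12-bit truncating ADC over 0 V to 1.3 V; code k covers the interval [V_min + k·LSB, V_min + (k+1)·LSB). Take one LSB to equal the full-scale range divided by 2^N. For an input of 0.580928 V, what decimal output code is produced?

V_FS = 1.3 V. LSB = 1.3 V / 2^12 ≈ 317.4 µV.
code = ⌊(V_in − V_min)/LSB⌋ = ⌊(V_in − V_min) × 2^12 / range⌋
     = ⌊(0.580928 − (0)) × 4096 / 1.3⌋ = ⌊0.580928 × 4096/1.3⌋
     = ⌊1830.370⌋ = 1830.

1830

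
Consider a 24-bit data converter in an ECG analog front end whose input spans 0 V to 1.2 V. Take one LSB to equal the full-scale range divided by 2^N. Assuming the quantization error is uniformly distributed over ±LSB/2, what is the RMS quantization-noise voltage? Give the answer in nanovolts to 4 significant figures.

20.65 nV

Full-scale range = 1.2 V.
LSB = 1.2 V / 2^24 = 71.5256 nV.
RMS of a uniform error over width LSB is LSB/√12 = 20.65 nV.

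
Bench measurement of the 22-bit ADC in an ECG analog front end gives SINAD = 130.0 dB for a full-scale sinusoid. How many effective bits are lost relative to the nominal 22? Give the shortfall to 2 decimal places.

N_eff = (130.0 − 1.76)/6.02 = 21.3023 bits.
Lost resolution: 22 − 21.3023 = 0.6977 bits.

0.70 bits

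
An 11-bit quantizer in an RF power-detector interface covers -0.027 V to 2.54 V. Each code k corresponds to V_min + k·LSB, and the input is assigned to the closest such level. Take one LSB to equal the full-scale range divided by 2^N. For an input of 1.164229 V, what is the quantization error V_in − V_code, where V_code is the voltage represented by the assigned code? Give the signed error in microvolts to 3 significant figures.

+482 µV

The full-scale span is 2.54 − (-0.027) = 2.567 V. LSB = 2.567 V / 2^11 ≈ 1.253 mV.
Position in LSBs: (1.164229 − (-0.027)) × 2048/2.567 = 950.3845; rounding gives k = 950.
Reconstructed level: -0.027 + 950 × 2.567/2048 V = 1.163747070 V.
Error = V_in − V_code = 1.164229 − (1.163747070) = +482 µV.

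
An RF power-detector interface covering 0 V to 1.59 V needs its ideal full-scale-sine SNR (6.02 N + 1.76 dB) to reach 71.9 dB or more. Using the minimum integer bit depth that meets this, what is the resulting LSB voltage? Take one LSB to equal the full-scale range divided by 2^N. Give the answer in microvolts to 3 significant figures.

388 µV

Span = 1.59 V.
Solving 6.02 N ≥ 71.9 − 1.76: N ≥ 11.651. Round up → N = 12.
LSB = 1.59 V / 2^12 = 388 µV.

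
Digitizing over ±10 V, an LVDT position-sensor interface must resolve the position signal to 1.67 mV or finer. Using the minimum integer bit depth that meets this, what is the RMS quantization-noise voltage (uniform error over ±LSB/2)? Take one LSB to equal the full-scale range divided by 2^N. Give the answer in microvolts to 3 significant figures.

Span: 10 V − (-10 V) = 20 V.
Required number of levels: 20/1.67 mV = 11976; smallest N with 2^N ≥ that is 14.
LSB = 20 V ÷ 2^14 = 20/16384 V = 1.2207 mV.
RMS noise = LSB/√12 = 352 µV.

352 µV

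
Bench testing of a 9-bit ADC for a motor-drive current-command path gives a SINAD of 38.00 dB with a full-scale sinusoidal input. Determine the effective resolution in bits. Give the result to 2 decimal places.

6.02 bits

ENOB = (SINAD − 1.76) / 6.02 = (38.00 − 1.76) / 6.02 = 36.24 / 6.02 = 6.0199.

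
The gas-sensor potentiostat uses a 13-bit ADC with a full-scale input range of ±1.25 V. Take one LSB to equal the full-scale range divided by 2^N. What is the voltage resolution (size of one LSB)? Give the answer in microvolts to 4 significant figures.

Full-scale range = 1.25 V − (-1.25 V) = 2.5 V.
2^13 = 8192 levels.
LSB = 2.5 V ÷ 2^13 = 2.5/8192 V = 305.2 µV.

305.2 µV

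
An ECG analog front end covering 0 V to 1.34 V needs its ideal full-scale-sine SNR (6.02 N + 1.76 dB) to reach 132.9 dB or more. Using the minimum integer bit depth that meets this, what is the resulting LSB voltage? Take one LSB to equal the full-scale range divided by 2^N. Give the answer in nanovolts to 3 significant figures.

Span = 1.34 V.
Required N = ⌈(132.9 − 1.76)/6.02⌉ = ⌈21.784⌉ = 22.
LSB = 1.34 V ÷ 2^22 = 1.34/4194304 V = 319 nV.

319 nV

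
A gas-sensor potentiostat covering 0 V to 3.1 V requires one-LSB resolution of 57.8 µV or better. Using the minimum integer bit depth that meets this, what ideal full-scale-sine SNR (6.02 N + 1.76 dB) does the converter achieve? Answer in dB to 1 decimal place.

Range is 3.1 V.
3.1 V / 57.8 µV = 53630. Since 2^15 = 32768 and 2^16 = 65536, N = 16.
Ideal SNR at N = 16: 6.02·16 + 1.76 = 98.1 dB.

98.1 dB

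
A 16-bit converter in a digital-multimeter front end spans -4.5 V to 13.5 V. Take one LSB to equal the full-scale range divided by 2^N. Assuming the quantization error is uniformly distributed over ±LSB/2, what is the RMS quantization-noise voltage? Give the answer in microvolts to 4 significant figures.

The full-scale span is 13.5 − (-4.5) = 18 V.
LSB = 18 V / 2^16 = 274.658 µV.
RMS of a uniform error over width LSB is LSB/√12 = 79.29 µV.

79.29 µV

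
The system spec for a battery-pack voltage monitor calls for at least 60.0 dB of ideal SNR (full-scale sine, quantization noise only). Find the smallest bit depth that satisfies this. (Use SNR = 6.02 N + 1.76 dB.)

10 bits

Required N = ⌈(60.0 − 1.76)/6.02⌉ = ⌈9.674⌉ = 10.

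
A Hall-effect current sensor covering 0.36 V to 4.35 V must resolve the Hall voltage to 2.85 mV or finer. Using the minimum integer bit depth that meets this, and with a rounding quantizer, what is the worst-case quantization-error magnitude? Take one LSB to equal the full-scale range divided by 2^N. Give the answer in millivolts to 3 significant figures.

0.974 mV

The full-scale span is 4.35 − (0.36) = 3.99 V.
Need 2^N ≥ 3.99 V / 2.85 mV = 1400 → N_min = 11.
LSB = 3.99 V / 2^11 = 1.9482 mV.
Half an LSB is 0.974 mV.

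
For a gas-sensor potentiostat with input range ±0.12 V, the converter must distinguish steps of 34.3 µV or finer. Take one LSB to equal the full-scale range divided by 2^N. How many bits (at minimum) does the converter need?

13 bits

Range = 0.12 − (-0.12) = 0.24 V.
Need 2^N ≥ 0.24 V / 34.3 µV = 6997 → N_min = 13.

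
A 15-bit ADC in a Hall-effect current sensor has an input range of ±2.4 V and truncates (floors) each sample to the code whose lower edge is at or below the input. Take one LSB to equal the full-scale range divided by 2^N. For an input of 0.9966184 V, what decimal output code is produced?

23187

Range = 2.4 − (-2.4) = 4.8 V. LSB = 4.8 V / 2^15 ≈ 146.5 µV.
V_in − V_min = 0.9966184 − (-2.4) = 3.3966184 V.
Divide by LSB: 3.3966184 × 32768/4.8 = 23187.5816.
Truncating gives code 23187.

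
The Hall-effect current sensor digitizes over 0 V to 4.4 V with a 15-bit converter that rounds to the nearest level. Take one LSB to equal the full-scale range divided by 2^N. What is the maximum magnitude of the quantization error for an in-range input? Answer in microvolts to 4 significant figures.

67.14 µV

V_FS = 4.4 V.
LSB = 4.4 V ÷ 2^15 = 4.4/32768 V = 134.277 µV.
A rounding quantizer has |error| ≤ LSB/2 = 67.14 µV.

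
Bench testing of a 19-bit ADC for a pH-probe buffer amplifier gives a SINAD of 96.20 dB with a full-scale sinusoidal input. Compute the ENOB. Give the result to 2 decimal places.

ENOB = (SINAD − 1.76) / 6.02 = (96.20 − 1.76) / 6.02 = 94.44 / 6.02 = 15.6877.

15.69 bits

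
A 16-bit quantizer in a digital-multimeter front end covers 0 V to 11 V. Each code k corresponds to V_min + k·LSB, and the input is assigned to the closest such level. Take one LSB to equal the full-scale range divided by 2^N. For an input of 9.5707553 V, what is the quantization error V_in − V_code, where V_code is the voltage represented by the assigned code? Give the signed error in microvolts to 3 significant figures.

−30.2 µV

Full-scale range = 11 V. LSB = 11 V / 2^16 ≈ 167.8 µV.
(9.5707553 − (0)) / LSB = 9.5707553 × 65536/11 = 57020.8199. Nearest integer: k = 57021.
V_code = 0 + (57021/65536) × 11 = 9.5707855225 V.
Error = V_in − V_code = 9.5707553 − (9.5707855225) = −30.2 µV.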